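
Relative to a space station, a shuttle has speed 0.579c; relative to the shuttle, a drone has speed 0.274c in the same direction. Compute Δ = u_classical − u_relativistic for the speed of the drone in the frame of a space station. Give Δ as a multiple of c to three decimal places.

Galilean: u_cl = 0.274 + 0.579 = 0.8530.
Relativistic: u_rel = (0.274 + 0.579) / (1 + 0.274·0.579) = 0.8530/1.1586 = 0.7362.
Δ = 0.8530 − 0.7362 = 0.1168.

Δ = 0.117c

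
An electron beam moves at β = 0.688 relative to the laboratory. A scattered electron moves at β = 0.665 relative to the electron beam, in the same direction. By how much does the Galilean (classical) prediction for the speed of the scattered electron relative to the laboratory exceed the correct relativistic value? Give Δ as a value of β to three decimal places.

Δ = 0.425

Galilean: u_cl = 0.665 + 0.688 = 1.3530.
Relativistic: u_rel = (0.665 + 0.688) / (1 + 0.665·0.688) = 1.3530/1.4575 = 0.9283.
Δ = 1.3530 − 0.9283 = 0.4247.
(The classical prediction exceeds c; the relativistic result does not.)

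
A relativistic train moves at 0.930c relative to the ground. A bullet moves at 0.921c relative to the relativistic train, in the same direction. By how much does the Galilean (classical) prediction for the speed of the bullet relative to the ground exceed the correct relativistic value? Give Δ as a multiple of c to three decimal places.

Δ = 0.854c

Galilean: u_cl = 0.921 + 0.930 = 1.8510.
Relativistic: u_rel = (0.921 + 0.930) / (1 + 0.921·0.930) = 1.8510/1.8565 = 0.9970.
Δ = 1.8510 − 0.9970 = 0.8540.
(The classical prediction exceeds c; the relativistic result does not.)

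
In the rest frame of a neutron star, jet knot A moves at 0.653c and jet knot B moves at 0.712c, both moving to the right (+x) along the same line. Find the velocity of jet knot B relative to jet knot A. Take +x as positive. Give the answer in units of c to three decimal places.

β_A = 0.653, β_B = 0.712.
Transform to A's frame with the inverse velocity-addition law: u' = (u − v)/(1 − uv/c²), taking u = β_B and v = β_A.
u' = (0.712 − 0.653) / (1 − (0.653)(0.712)) = 0.0590/0.5351 = 0.1103.

+0.110c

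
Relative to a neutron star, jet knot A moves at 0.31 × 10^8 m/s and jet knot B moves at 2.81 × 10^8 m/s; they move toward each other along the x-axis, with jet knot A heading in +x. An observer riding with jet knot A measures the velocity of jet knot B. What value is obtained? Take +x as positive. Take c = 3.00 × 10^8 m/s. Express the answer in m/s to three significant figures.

β_A = 0.103, β_B = -0.937 (dividing each by c = 3.00 × 10^8 m/s).
Transform to A's frame with the inverse velocity-addition law: u' = (u − v)/(1 − uv/c²), taking u = β_B and v = β_A.
u' = (-0.937 − 0.103) / (1 − (0.103)(-0.937)) = -1.0400/1.0968 = -0.9482.
u' = -0.9482 × 3.00 × 10^8 m/s.

-2.84 × 10^8 m/s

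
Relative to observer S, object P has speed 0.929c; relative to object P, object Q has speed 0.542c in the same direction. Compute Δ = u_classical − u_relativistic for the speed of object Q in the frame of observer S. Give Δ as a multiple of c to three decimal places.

Δ = 0.493c

Galilean: u_cl = 0.542 + 0.929 = 1.4710.
Relativistic: u_rel = (0.542 + 0.929) / (1 + 0.542·0.929) = 1.4710/1.5035 = 0.9784.
Δ = 1.4710 − 0.9784 = 0.4926.
(The classical prediction exceeds c; the relativistic result does not.)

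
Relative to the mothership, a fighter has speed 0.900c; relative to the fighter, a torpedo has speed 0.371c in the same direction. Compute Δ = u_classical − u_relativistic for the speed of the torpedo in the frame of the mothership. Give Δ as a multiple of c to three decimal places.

Δ = 0.318c

Galilean: u_cl = 0.371 + 0.900 = 1.2710.
Relativistic: u_rel = (0.371 + 0.900) / (1 + 0.371·0.900) = 1.2710/1.3339 = 0.9528.
Δ = 1.2710 − 0.9528 = 0.3182.
(The classical prediction exceeds c; the relativistic result does not.)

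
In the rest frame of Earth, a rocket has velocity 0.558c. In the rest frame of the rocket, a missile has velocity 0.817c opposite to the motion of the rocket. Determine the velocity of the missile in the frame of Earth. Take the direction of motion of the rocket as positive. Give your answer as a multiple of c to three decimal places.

-0.476c

With v = 0.558 and u' = -0.817 (in units of c),
u = (u' + v)/(1 + u'v/c²):
u = (-0.817 + 0.558) / (1 + (-0.817)·0.558) = -0.2590/0.5441 = -0.4760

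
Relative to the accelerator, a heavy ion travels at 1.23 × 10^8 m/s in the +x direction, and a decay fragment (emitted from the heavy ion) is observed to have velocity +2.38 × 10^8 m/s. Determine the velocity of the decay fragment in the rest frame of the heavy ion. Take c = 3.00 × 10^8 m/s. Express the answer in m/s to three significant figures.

v = 0.410c, u = 0.793c.
Invert the composition law: u' = (u − v)/(1 − uv/c²).
u' = (0.793 − 0.410) / (1 − (0.793)(0.410)) = 0.3833/0.6747 = 0.5681.
u' = 0.5681 × 3.00 × 10^8 m/s.

+1.70 × 10^8 m/s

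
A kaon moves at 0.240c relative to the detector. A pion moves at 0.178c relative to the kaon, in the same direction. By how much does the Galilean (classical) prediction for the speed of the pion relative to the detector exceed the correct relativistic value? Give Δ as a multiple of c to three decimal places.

Galilean: u_cl = 0.178 + 0.240 = 0.4180.
Relativistic: u_rel = (0.178 + 0.240) / (1 + 0.178·0.240) = 0.4180/1.0427 = 0.4009.
Δ = 0.4180 − 0.4009 = 0.0171.

Δ = 0.017c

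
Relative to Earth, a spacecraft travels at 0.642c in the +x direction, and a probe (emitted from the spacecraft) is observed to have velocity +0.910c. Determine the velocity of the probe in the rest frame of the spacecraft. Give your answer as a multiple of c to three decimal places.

Invert the composition law: u' = (u − v)/(1 − uv/c²).
u' = (0.910 − 0.642) / (1 − (0.910)(0.642)) = 0.2680/0.4158 = 0.6446.

+0.645c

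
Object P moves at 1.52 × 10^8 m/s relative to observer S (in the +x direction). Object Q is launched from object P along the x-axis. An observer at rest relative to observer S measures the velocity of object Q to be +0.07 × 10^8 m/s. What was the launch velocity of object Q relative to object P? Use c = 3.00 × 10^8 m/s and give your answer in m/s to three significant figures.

-1.47 × 10^8 m/s

v = 0.507c, u = 0.023c.
Invert the composition law: u' = (u − v)/(1 − uv/c²).
u' = (0.023 − 0.507) / (1 − (0.023)(0.507)) = -0.4833/0.9882 = -0.4891.
u' = -0.4891 × 3.00 × 10^8 m/s.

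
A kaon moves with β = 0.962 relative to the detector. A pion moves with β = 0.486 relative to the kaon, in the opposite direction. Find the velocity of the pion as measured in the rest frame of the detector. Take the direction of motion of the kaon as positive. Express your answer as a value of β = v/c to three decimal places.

β = +0.894

With v = 0.962 and u' = -0.486 (in units of c),
u = (u' + v)/(1 + u'v/c²):
u = (-0.486 + 0.962) / (1 + (-0.486)·0.962) = 0.4760/0.5325 = 0.8940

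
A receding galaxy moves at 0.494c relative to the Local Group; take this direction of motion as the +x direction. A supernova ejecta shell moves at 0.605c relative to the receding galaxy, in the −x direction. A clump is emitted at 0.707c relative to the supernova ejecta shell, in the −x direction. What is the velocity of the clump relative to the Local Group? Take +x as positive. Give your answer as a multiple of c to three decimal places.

-0.778c

Apply u = (u' + v)/(1 + u'v/c²) successively, working outward toward the Local Group.
Start: velocity of the receding galaxy relative to the Local Group = 0.4940c.
Compose with the supernova ejecta shell (u' = -0.605 in the receding galaxy frame): u_1 = (-0.605 + 0.494) / (1 + (-0.605)·0.494) = -0.1110/0.7011 = -0.1583.
Compose with the clump (u' = -0.707 in the supernova ejecta shell frame): u_2 = (-0.707 + (-0.158)) / (1 + (-0.707)·(-0.158)) = -0.8653/1.1119 = -0.7782.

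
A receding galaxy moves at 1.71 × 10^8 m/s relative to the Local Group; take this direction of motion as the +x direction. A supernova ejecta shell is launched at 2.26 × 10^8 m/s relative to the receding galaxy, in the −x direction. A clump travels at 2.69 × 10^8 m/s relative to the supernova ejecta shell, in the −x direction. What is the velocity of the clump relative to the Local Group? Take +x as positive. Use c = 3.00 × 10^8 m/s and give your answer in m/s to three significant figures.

-2.84 × 10^8 m/s

Apply u = (u' + v)/(1 + u'v/c²) successively, working outward toward the Local Group.
(Dividing each given speed by c = 3.00 × 10^8 m/s to work in units of c.)
Start: velocity of the receding galaxy relative to the Local Group = 0.5700c.
Compose with the supernova ejecta shell (u' = -0.753 in the receding galaxy frame): u_1 = (-0.753 + 0.570) / (1 + (-0.753)·0.570) = -0.1833/0.5706 = -0.3213.
Compose with the clump (u' = -0.897 in the supernova ejecta shell frame): u_2 = (-0.897 + (-0.321)) / (1 + (-0.897)·(-0.321)) = -1.2180/1.2881 = -0.9456.
So u = -0.9456 × 3.00 × 10^8 m/s.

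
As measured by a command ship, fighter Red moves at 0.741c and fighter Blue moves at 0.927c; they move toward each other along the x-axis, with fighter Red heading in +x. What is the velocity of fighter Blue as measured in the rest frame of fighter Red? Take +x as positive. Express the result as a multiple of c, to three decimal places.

β_A = 0.741, β_B = -0.927.
Transform to A's frame with the inverse velocity-addition law: u' = (u − v)/(1 − uv/c²), taking u = β_B and v = β_A.
u' = (-0.927 − 0.741) / (1 − (0.741)(-0.927)) = -1.6680/1.6869 = -0.9888.

-0.989c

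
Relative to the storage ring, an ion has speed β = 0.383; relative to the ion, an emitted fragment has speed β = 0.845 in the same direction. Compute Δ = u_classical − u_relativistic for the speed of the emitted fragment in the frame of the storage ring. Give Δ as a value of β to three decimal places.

Δ = 0.300

Galilean: u_cl = 0.845 + 0.383 = 1.2280.
Relativistic: u_rel = (0.845 + 0.383) / (1 + 0.845·0.383) = 1.2280/1.3236 = 0.9277.
Δ = 1.2280 − 0.9277 = 0.3003.
(The classical prediction exceeds c; the relativistic result does not.)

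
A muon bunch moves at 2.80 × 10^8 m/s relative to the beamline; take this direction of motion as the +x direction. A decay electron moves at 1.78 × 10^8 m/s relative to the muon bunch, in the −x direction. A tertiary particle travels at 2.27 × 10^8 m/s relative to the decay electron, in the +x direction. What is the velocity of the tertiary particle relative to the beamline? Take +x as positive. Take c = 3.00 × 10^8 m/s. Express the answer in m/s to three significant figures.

Apply u = (u' + v)/(1 + u'v/c²) successively, working outward toward the beamline.
(Dividing each given speed by c = 3.00 × 10^8 m/s to work in units of c.)
Start: velocity of the muon bunch relative to the beamline = 0.9333c.
Compose with the decay electron (u' = -0.593 in the muon bunch frame): u_1 = (-0.593 + 0.933) / (1 + (-0.593)·0.933) = 0.3400/0.4462 = 0.7620.
Compose with the tertiary particle (u' = 0.757 in the decay electron frame): u_2 = (0.757 + 0.762) / (1 + 0.757·0.762) = 1.5186/1.5765 = 0.9633.
So u = 0.9633 × 3.00 × 10^8 m/s.

+2.89 × 10^8 m/s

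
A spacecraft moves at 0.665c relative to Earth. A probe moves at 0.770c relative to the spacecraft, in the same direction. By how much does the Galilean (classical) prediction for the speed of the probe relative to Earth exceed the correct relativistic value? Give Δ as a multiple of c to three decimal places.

Galilean: u_cl = 0.770 + 0.665 = 1.4350.
Relativistic: u_rel = (0.770 + 0.665) / (1 + 0.770·0.665) = 1.4350/1.5120 = 0.9490.
Δ = 1.4350 − 0.9490 = 0.4860.
(The classical prediction exceeds c; the relativistic result does not.)

Δ = 0.486c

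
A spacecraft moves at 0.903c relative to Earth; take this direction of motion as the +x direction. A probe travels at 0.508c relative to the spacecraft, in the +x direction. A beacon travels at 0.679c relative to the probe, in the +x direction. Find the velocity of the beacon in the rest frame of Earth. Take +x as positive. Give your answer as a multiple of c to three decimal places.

0.994c

Apply u = (u' + v)/(1 + u'v/c²) successively, working outward toward Earth.
Start: velocity of the spacecraft relative to Earth = 0.9030c.
Compose with the probe (u' = 0.508 in the spacecraft frame): u_1 = (0.508 + 0.903) / (1 + 0.508·0.903) = 1.4110/1.4587 = 0.9673.
Compose with the beacon (u' = 0.679 in the probe frame): u_2 = (0.679 + 0.967) / (1 + 0.679·0.967) = 1.6463/1.6568 = 0.9937.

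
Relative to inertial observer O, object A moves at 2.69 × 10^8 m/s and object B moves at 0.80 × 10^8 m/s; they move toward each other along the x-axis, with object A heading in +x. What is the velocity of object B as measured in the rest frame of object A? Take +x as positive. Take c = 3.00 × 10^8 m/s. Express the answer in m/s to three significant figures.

β_A = 0.897, β_B = -0.267 (dividing each by c = 3.00 × 10^8 m/s).
Transform to A's frame with the inverse velocity-addition law: u' = (u − v)/(1 − uv/c²), taking u = β_B and v = β_A.
u' = (-0.267 − 0.897) / (1 − (0.897)(-0.267)) = -1.1633/1.2391 = -0.9388.
u' = -0.9388 × 3.00 × 10^8 m/s.

-2.82 × 10^8 m/s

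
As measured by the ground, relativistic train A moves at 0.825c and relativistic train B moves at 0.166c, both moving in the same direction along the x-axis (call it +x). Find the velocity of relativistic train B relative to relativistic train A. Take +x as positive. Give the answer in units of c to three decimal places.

β_A = 0.825, β_B = 0.166.
Transform to A's frame with the inverse velocity-addition law: u' = (u − v)/(1 − uv/c²), taking u = β_B and v = β_A.
u' = (0.166 − 0.825) / (1 − (0.825)(0.166)) = -0.6590/0.8630 = -0.7636.

-0.764c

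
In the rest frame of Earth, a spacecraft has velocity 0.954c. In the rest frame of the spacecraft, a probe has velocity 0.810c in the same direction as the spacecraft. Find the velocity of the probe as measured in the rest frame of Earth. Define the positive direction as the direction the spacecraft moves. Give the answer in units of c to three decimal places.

0.995c

With v = 0.954 and u' = 0.810 (in units of c),
u = (u' + v)/(1 + u'v/c²):
u = (0.810 + 0.954) / (1 + 0.810·0.954) = 1.7640/1.7727 = 0.9951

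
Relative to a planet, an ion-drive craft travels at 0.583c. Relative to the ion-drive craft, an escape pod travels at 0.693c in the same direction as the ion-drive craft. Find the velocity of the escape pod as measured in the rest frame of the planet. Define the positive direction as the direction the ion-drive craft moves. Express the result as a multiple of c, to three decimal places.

With v = 0.583 and u' = 0.693 (in units of c),
u = (u' + v)/(1 + u'v/c²):
u = (0.693 + 0.583) / (1 + 0.693·0.583) = 1.2760/1.4040 = 0.9088

0.909c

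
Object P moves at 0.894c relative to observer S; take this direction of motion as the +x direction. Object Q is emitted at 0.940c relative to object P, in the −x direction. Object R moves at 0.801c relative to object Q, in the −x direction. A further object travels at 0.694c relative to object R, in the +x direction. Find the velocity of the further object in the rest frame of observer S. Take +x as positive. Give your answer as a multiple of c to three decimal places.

-0.495c

Apply u = (u' + v)/(1 + u'v/c²) successively, working outward toward observer S.
Start: velocity of object P relative to observer S = 0.8940c.
Compose with object Q (u' = -0.940 in object P frame): u_1 = (-0.940 + 0.894) / (1 + (-0.940)·0.894) = -0.0460/0.1596 = -0.2881.
Compose with object R (u' = -0.801 in object Q frame): u_2 = (-0.801 + (-0.288)) / (1 + (-0.801)·(-0.288)) = -1.0891/1.2308 = -0.8849.
Compose with the further object (u' = 0.694 in object R frame): u_3 = (0.694 + (-0.885)) / (1 + 0.694·(-0.885)) = -0.1909/0.3859 = -0.4947.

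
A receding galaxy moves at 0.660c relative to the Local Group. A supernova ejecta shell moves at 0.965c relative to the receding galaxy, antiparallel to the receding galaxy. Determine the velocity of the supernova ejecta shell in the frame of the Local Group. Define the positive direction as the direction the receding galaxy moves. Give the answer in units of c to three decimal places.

-0.840c

With v = 0.660 and u' = -0.965 (in units of c),
u = (u' + v)/(1 + u'v/c²):
u = (-0.965 + 0.660) / (1 + (-0.965)·0.660) = -0.3050/0.3631 = -0.8400
(Galilean addition would give -0.305c.)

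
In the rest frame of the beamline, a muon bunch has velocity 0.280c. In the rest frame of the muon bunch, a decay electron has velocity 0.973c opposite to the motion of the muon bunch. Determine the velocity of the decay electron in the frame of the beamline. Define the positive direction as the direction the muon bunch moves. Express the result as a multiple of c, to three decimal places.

With v = 0.280 and u' = -0.973 (in units of c),
u = (u' + v)/(1 + u'v/c²):
u = (-0.973 + 0.280) / (1 + (-0.973)·0.280) = -0.6930/0.7276 = -0.9525
(Galilean addition would give -0.693c.)

-0.952c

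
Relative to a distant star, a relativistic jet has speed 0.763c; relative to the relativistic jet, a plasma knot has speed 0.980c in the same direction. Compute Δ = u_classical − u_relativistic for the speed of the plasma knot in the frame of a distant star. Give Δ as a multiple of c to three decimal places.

Δ = 0.746c

Galilean: u_cl = 0.980 + 0.763 = 1.7430.
Relativistic: u_rel = (0.980 + 0.763) / (1 + 0.980·0.763) = 1.7430/1.7477 = 0.9973.
Δ = 1.7430 − 0.9973 = 0.7457.
(The classical prediction exceeds c; the relativistic result does not.)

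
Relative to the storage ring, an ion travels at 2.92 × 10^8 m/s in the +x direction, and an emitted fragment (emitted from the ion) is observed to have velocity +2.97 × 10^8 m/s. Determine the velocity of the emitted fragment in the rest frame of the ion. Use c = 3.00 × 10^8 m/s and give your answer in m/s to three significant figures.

v = 0.973c, u = 0.990c.
Invert the composition law: u' = (u − v)/(1 − uv/c²).
u' = (0.990 − 0.973) / (1 − (0.990)(0.973)) = 0.0167/0.0364 = 0.4579.
u' = 0.4579 × 3.00 × 10^8 m/s.

+1.37 × 10^8 m/s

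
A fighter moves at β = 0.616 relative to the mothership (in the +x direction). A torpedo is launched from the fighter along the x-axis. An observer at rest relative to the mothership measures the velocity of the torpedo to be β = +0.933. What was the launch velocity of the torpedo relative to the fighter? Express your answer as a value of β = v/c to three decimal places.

Invert the composition law: u' = (u − v)/(1 − uv/c²).
u' = (0.933 − 0.616) / (1 − (0.933)(0.616)) = 0.3170/0.4253 = 0.7454.

β = +0.745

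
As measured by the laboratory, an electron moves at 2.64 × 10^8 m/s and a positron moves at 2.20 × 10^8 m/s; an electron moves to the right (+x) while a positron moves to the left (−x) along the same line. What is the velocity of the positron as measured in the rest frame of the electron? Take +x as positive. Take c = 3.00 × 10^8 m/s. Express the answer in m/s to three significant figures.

-2.94 × 10^8 m/s

β_A = 0.880, β_B = -0.733 (dividing each by c = 3.00 × 10^8 m/s).
Transform to A's frame with the inverse velocity-addition law: u' = (u − v)/(1 − uv/c²), taking u = β_B and v = β_A.
u' = (-0.733 − 0.880) / (1 − (0.880)(-0.733)) = -1.6133/1.6453 = -0.9806.
u' = -0.9806 × 3.00 × 10^8 m/s.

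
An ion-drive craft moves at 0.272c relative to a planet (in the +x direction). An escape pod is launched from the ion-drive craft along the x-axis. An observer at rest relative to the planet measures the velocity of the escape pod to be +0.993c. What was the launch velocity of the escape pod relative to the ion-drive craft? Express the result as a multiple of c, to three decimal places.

+0.988c

Invert the composition law: u' = (u − v)/(1 − uv/c²).
u' = (0.993 − 0.272) / (1 − (0.993)(0.272)) = 0.7210/0.7299 = 0.9878.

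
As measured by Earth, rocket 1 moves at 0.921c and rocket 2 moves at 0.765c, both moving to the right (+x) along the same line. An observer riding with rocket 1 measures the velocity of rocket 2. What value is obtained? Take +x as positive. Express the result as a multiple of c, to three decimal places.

β_A = 0.921, β_B = 0.765.
Transform to A's frame with the inverse velocity-addition law: u' = (u − v)/(1 − uv/c²), taking u = β_B and v = β_A.
u' = (0.765 − 0.921) / (1 − (0.921)(0.765)) = -0.1560/0.2954 = -0.5280.

-0.528c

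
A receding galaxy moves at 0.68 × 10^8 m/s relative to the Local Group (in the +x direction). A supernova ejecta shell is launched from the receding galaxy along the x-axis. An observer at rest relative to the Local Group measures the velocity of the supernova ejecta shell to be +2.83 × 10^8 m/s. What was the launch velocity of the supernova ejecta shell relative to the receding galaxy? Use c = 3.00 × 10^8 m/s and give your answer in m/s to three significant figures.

+2.73 × 10^8 m/s

v = 0.227c, u = 0.943c.
Invert the composition law: u' = (u − v)/(1 − uv/c²).
u' = (0.943 − 0.227) / (1 − (0.943)(0.227)) = 0.7167/0.7862 = 0.9116.
u' = 0.9116 × 3.00 × 10^8 m/s.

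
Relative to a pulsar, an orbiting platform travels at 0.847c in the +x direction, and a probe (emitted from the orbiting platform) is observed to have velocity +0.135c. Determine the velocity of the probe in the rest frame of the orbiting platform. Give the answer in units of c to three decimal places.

Invert the composition law: u' = (u − v)/(1 − uv/c²).
u' = (0.135 − 0.847) / (1 − (0.135)(0.847)) = -0.7120/0.8857 = -0.8039.

-0.804c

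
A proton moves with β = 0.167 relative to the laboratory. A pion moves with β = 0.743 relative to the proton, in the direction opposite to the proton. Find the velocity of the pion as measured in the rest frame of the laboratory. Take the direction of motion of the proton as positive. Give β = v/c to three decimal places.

β = -0.658

With v = 0.167 and u' = -0.743 (in units of c),
u = (u' + v)/(1 + u'v/c²):
u = (-0.743 + 0.167) / (1 + (-0.743)·0.167) = -0.5760/0.8759 = -0.6576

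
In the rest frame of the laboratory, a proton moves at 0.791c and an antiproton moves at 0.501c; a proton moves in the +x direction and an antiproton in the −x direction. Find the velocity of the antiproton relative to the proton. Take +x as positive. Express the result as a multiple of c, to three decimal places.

β_A = 0.791, β_B = -0.501.
Transform to A's frame with the inverse velocity-addition law: u' = (u − v)/(1 − uv/c²), taking u = β_B and v = β_A.
u' = (-0.501 − 0.791) / (1 − (0.791)(-0.501)) = -1.2920/1.3963 = -0.9253.

-0.925c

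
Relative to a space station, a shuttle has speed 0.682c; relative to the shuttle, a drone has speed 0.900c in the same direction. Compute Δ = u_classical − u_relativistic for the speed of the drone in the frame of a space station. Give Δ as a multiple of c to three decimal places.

Δ = 0.602c

Galilean: u_cl = 0.900 + 0.682 = 1.5820.
Relativistic: u_rel = (0.900 + 0.682) / (1 + 0.900·0.682) = 1.5820/1.6138 = 0.9803.
Δ = 1.5820 − 0.9803 = 0.6017.
(The classical prediction exceeds c; the relativistic result does not.)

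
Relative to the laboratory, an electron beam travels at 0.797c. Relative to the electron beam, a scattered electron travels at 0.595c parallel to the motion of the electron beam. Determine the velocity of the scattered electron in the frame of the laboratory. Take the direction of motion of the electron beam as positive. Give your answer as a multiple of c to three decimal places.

With v = 0.797 and u' = 0.595 (in units of c),
u = (u' + v)/(1 + u'v/c²):
u = (0.595 + 0.797) / (1 + 0.595·0.797) = 1.3920/1.4742 = 0.9442

0.944c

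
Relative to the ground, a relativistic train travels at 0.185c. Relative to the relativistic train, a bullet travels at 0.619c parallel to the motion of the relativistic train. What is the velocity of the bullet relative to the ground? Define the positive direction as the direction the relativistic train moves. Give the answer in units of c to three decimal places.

With v = 0.185 and u' = 0.619 (in units of c),
u = (u' + v)/(1 + u'v/c²):
u = (0.619 + 0.185) / (1 + 0.619·0.185) = 0.8040/1.1145 = 0.7214
(Galilean addition would give +0.804c.)

0.721c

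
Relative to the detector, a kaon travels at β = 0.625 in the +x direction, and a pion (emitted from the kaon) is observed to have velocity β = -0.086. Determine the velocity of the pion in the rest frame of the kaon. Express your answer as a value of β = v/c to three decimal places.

β = -0.675

Invert the composition law: u' = (u − v)/(1 − uv/c²).
u' = (-0.086 − 0.625) / (1 − (-0.086)(0.625)) = -0.7110/1.0537 = -0.6747.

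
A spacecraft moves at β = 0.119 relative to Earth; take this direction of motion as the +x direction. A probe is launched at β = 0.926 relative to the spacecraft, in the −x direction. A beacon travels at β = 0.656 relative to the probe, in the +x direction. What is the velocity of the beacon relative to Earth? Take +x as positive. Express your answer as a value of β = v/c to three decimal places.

β = -0.620

Apply u = (u' + v)/(1 + u'v/c²) successively, working outward toward Earth.
Start: velocity of the spacecraft relative to Earth = 0.1190c.
Compose with the probe (u' = -0.926 in the spacecraft frame): u_1 = (-0.926 + 0.119) / (1 + (-0.926)·0.119) = -0.8070/0.8898 = -0.9069.
Compose with the beacon (u' = 0.656 in the probe frame): u_2 = (0.656 + (-0.907)) / (1 + 0.656·(-0.907)) = -0.2509/0.4050 = -0.6195.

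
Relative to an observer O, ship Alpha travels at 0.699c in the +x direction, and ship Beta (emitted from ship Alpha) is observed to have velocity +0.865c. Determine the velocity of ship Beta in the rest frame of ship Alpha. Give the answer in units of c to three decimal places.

Invert the composition law: u' = (u − v)/(1 − uv/c²).
u' = (0.865 − 0.699) / (1 − (0.865)(0.699)) = 0.1660/0.3954 = 0.4199.

+0.420c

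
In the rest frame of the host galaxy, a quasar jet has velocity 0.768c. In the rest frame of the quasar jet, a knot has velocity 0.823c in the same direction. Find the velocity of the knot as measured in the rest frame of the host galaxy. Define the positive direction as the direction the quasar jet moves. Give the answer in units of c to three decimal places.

With v = 0.768 and u' = 0.823 (in units of c),
u = (u' + v)/(1 + u'v/c²):
u = (0.823 + 0.768) / (1 + 0.823·0.768) = 1.5910/1.6321 = 0.9748
(Galilean addition would give +1.591c, exceeding c.)

0.975c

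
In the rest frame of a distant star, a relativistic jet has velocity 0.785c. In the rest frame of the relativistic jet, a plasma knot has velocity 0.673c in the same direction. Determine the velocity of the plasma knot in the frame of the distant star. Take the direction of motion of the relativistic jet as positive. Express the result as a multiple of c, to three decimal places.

With v = 0.785 and u' = 0.673 (in units of c),
u = (u' + v)/(1 + u'v/c²):
u = (0.673 + 0.785) / (1 + 0.673·0.785) = 1.4580/1.5283 = 0.9540

0.954c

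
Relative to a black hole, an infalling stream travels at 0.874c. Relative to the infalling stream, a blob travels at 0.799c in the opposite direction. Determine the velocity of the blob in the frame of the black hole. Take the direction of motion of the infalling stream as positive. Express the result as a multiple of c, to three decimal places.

+0.249c

With v = 0.874 and u' = -0.799 (in units of c),
u = (u' + v)/(1 + u'v/c²):
u = (-0.799 + 0.874) / (1 + (-0.799)·0.874) = 0.0750/0.3017 = 0.2486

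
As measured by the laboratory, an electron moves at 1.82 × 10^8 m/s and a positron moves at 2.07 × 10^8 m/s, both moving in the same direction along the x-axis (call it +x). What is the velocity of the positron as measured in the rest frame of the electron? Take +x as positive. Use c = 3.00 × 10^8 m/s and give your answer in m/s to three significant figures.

β_A = 0.607, β_B = 0.690 (dividing each by c = 3.00 × 10^8 m/s).
Transform to A's frame with the inverse velocity-addition law: u' = (u − v)/(1 − uv/c²), taking u = β_B and v = β_A.
u' = (0.690 − 0.607) / (1 − (0.607)(0.690)) = 0.0833/0.5814 = 0.1433.
u' = 0.1433 × 3.00 × 10^8 m/s.

+4.30 × 10^7 m/s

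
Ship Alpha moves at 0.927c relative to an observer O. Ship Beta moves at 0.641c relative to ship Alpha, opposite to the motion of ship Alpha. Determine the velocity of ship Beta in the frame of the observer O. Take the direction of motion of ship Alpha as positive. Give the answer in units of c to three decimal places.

+0.705c

With v = 0.927 and u' = -0.641 (in units of c),
u = (u' + v)/(1 + u'v/c²):
u = (-0.641 + 0.927) / (1 + (-0.641)·0.927) = 0.2860/0.4058 = 0.7048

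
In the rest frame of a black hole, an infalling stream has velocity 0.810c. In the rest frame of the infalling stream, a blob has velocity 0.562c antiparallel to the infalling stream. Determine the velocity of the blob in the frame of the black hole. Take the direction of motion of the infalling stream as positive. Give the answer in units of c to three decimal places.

+0.455c

With v = 0.810 and u' = -0.562 (in units of c),
u = (u' + v)/(1 + u'v/c²):
u = (-0.562 + 0.810) / (1 + (-0.562)·0.810) = 0.2480/0.5448 = 0.4552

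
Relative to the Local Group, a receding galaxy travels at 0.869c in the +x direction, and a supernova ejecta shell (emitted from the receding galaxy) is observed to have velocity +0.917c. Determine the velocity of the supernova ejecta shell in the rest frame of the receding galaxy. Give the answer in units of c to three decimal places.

Invert the composition law: u' = (u − v)/(1 − uv/c²).
u' = (0.917 − 0.869) / (1 − (0.917)(0.869)) = 0.0480/0.2031 = 0.2363.

+0.236c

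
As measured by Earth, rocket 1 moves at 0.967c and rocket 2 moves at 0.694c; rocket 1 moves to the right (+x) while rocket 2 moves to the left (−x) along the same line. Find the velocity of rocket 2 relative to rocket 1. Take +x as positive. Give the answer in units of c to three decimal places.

-0.994c

β_A = 0.967, β_B = -0.694.
Transform to A's frame with the inverse velocity-addition law: u' = (u − v)/(1 − uv/c²), taking u = β_B and v = β_A.
u' = (-0.694 − 0.967) / (1 − (0.967)(-0.694)) = -1.6610/1.6711 = -0.9940.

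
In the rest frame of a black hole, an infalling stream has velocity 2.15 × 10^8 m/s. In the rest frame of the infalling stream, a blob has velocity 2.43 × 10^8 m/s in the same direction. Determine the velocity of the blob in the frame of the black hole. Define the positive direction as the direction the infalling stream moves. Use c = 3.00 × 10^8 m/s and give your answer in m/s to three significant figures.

In units of c (dividing by 3.00 × 10^8 m/s): v = 0.717, u' = 0.810.
u = (u' + v)/(1 + u'v/c²):
u = (0.810 + 0.717) / (1 + 0.810·0.717) = 1.5267/1.5805 = 0.9659
(Galilean addition would give +1.527c, exceeding c.)
Converting back: u = 0.9659 × 3.00 × 10^8 m/s.

2.90 × 10^8 m/s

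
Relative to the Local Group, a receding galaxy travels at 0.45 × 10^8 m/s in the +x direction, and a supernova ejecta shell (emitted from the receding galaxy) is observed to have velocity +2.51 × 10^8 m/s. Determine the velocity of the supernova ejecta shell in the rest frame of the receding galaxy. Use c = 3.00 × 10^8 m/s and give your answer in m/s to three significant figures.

v = 0.150c, u = 0.837c.
Invert the composition law: u' = (u − v)/(1 − uv/c²).
u' = (0.837 − 0.150) / (1 − (0.837)(0.150)) = 0.6867/0.8745 = 0.7852.
u' = 0.7852 × 3.00 × 10^8 m/s.

+2.36 × 10^8 m/s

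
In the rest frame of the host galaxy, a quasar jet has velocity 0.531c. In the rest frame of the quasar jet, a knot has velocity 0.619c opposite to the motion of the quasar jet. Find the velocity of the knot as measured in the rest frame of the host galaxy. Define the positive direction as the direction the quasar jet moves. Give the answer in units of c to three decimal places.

-0.131c

With v = 0.531 and u' = -0.619 (in units of c),
u = (u' + v)/(1 + u'v/c²):
u = (-0.619 + 0.531) / (1 + (-0.619)·0.531) = -0.0880/0.6713 = -0.1311
(Galilean addition would give -0.088c.)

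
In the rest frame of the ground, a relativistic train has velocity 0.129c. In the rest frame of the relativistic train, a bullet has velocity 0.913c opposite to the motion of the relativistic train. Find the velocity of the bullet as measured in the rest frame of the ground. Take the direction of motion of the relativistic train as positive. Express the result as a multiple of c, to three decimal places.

With v = 0.129 and u' = -0.913 (in units of c),
u = (u' + v)/(1 + u'v/c²):
u = (-0.913 + 0.129) / (1 + (-0.913)·0.129) = -0.7840/0.8822 = -0.8887
(Galilean addition would give -0.784c.)

-0.889c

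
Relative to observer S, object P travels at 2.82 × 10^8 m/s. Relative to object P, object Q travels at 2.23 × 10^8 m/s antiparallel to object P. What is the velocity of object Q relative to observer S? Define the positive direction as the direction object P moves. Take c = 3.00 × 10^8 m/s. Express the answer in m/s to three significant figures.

+1.96 × 10^8 m/s

In units of c (dividing by 3.00 × 10^8 m/s): v = 0.940, u' = -0.743.
u = (u' + v)/(1 + u'v/c²):
u = (-0.743 + 0.940) / (1 + (-0.743)·0.940) = 0.1967/0.3013 = 0.6528
Converting back: u = 0.6528 × 3.00 × 10^8 m/s.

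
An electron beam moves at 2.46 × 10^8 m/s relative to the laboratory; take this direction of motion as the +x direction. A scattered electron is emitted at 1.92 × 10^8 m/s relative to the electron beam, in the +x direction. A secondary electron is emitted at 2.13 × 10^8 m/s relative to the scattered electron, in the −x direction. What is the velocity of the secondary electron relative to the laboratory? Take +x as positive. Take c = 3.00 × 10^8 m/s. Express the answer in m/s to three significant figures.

Apply u = (u' + v)/(1 + u'v/c²) successively, working outward toward the laboratory.
(Dividing each given speed by c = 3.00 × 10^8 m/s to work in units of c.)
Start: velocity of the electron beam relative to the laboratory = 0.8200c.
Compose with the scattered electron (u' = 0.640 in the electron beam frame): u_1 = (0.640 + 0.820) / (1 + 0.640·0.820) = 1.4600/1.5248 = 0.9575.
Compose with the secondary electron (u' = -0.710 in the scattered electron frame): u_2 = (-0.710 + 0.958) / (1 + (-0.710)·0.958) = 0.2475/0.3202 = 0.7730.
So u = 0.7730 × 3.00 × 10^8 m/s.

+2.32 × 10^8 m/s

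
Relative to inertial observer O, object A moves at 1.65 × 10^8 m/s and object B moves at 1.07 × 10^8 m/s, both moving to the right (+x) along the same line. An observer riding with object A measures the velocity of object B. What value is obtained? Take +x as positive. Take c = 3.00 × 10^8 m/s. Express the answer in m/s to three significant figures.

-7.22 × 10^7 m/s

β_A = 0.550, β_B = 0.357 (dividing each by c = 3.00 × 10^8 m/s).
Transform to A's frame with the inverse velocity-addition law: u' = (u − v)/(1 − uv/c²), taking u = β_B and v = β_A.
u' = (0.357 − 0.550) / (1 − (0.550)(0.357)) = -0.1933/0.8038 = -0.2405.
u' = -0.2405 × 3.00 × 10^8 m/s.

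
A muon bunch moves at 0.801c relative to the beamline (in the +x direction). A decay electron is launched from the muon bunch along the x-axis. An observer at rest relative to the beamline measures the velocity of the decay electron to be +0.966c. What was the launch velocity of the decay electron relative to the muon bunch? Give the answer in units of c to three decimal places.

+0.729c

Invert the composition law: u' = (u − v)/(1 − uv/c²).
u' = (0.966 − 0.801) / (1 − (0.966)(0.801)) = 0.1650/0.2262 = 0.7293.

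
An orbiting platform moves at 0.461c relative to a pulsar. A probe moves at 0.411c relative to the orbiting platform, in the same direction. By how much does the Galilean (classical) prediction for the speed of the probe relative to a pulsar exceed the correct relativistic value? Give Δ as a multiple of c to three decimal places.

Δ = 0.139c

Galilean: u_cl = 0.411 + 0.461 = 0.8720.
Relativistic: u_rel = (0.411 + 0.461) / (1 + 0.411·0.461) = 0.8720/1.1895 = 0.7331.
Δ = 0.8720 − 0.7331 = 0.1389.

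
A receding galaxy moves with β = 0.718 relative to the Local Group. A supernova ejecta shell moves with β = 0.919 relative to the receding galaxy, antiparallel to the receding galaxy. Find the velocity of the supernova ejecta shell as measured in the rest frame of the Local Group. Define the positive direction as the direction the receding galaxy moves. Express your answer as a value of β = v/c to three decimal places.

β = -0.591

With v = 0.718 and u' = -0.919 (in units of c),
u = (u' + v)/(1 + u'v/c²):
u = (-0.919 + 0.718) / (1 + (-0.919)·0.718) = -0.2010/0.3402 = -0.5909
(Galilean addition would give -0.201c.)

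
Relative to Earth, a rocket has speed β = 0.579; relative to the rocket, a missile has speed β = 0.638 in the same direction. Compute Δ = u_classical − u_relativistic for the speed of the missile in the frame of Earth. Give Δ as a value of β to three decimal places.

Δ = 0.328

Galilean: u_cl = 0.638 + 0.579 = 1.2170.
Relativistic: u_rel = (0.638 + 0.579) / (1 + 0.638·0.579) = 1.2170/1.3694 = 0.8887.
Δ = 1.2170 − 0.8887 = 0.3283.
(The classical prediction exceeds c; the relativistic result does not.)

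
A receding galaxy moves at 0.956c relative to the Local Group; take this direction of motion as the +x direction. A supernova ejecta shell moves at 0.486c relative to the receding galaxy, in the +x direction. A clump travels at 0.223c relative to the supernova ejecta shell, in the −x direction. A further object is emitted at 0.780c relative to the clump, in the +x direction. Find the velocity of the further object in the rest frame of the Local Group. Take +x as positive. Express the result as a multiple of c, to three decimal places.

Apply u = (u' + v)/(1 + u'v/c²) successively, working outward toward the Local Group.
Start: velocity of the receding galaxy relative to the Local Group = 0.9560c.
Compose with the supernova ejecta shell (u' = 0.486 in the receding galaxy frame): u_1 = (0.486 + 0.956) / (1 + 0.486·0.956) = 1.4420/1.4646 = 0.9846.
Compose with the clump (u' = -0.223 in the supernova ejecta shell frame): u_2 = (-0.223 + 0.985) / (1 + (-0.223)·0.985) = 0.7616/0.7804 = 0.9758.
Compose with the further object (u' = 0.780 in the clump frame): u_3 = (0.780 + 0.976) / (1 + 0.780·0.976) = 1.7558/1.7611 = 0.9970.

+0.997c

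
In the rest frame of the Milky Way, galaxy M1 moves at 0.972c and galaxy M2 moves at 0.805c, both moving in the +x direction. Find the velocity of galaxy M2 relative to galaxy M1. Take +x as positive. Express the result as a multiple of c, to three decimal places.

β_A = 0.972, β_B = 0.805.
Transform to A's frame with the inverse velocity-addition law: u' = (u − v)/(1 − uv/c²), taking u = β_B and v = β_A.
u' = (0.805 − 0.972) / (1 − (0.972)(0.805)) = -0.1670/0.2175 = -0.7677.

-0.768c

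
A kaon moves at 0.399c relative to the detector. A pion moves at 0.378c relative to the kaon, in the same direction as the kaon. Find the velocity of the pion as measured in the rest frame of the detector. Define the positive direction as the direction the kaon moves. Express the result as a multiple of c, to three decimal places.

With v = 0.399 and u' = 0.378 (in units of c),
u = (u' + v)/(1 + u'v/c²):
u = (0.378 + 0.399) / (1 + 0.378·0.399) = 0.7770/1.1508 = 0.6752

0.675c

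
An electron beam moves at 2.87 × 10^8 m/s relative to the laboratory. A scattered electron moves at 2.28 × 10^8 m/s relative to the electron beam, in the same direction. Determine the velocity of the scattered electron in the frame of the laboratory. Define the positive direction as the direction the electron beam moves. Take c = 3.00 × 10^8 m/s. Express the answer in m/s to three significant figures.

2.98 × 10^8 m/s

In units of c (dividing by 3.00 × 10^8 m/s): v = 0.957, u' = 0.760.
u = (u' + v)/(1 + u'v/c²):
u = (0.760 + 0.957) / (1 + 0.760·0.957) = 1.7167/1.7271 = 0.9940
Converting back: u = 0.9940 × 3.00 × 10^8 m/s.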